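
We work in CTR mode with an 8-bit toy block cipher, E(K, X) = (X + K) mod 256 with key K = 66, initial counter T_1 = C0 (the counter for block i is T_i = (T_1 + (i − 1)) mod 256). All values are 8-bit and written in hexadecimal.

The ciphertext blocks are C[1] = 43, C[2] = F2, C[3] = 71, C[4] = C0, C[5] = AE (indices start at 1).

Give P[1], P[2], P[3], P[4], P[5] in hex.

P[1] = 65, P[2] = D5, P[3] = 59, P[4] = E9, P[5] = 84

CTR decryption: S_i = E(K, T_i) where T_i is the counter for block i; P_i = C_i ⊕ S_i.
P[1]: T = C0, S = E(K, T) = 26; 43 ⊕ 26 = 65.
P[2]: T = C1, S = E(K, T) = 27; F2 ⊕ 27 = D5.
P[3]: T = C2, S = E(K, T) = 28; 71 ⊕ 28 = 59.
P[4]: T = C3, S = E(K, T) = 29; C0 ⊕ 29 = E9.
P[5]: T = C4, S = E(K, T) = 2A; AE ⊕ 2A = 84.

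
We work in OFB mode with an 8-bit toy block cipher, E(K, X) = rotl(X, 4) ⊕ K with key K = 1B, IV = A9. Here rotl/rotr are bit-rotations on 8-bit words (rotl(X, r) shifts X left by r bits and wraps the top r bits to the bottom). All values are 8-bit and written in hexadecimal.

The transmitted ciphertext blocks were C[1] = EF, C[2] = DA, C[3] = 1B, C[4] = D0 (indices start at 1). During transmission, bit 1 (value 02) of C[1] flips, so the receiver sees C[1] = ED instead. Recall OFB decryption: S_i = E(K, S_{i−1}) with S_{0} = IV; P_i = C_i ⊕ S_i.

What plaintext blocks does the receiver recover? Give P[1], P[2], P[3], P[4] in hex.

Only C[1] changed, to ED. In OFB, a change in C_i flips the same bit in P_i only; the keystream is unaffected. Decrypting the received ciphertext:
P[1]: S = E(K, A9) = 81; ED ⊕ 81 = 6C.
P[2]: S = E(K, 81) = 03; DA ⊕ 03 = D9.
P[3]: S = E(K, 03) = 2B; 1B ⊕ 2B = 30.
P[4]: S = E(K, 2B) = A9; D0 ⊕ A9 = 79.
Blocks that differ from the original plaintext: P[1].

P[1] = 6C, P[2] = D9, P[3] = 30, P[4] = 79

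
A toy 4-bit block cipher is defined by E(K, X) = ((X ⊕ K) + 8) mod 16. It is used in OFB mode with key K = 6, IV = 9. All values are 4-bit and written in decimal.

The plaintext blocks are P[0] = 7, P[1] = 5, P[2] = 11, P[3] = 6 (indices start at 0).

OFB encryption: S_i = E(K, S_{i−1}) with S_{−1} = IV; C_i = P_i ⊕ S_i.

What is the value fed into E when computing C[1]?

C[0]: S = E(K, 9) = 7; 7 ⊕ 7 = 0.
C[1]: S = E(K, 7) = 9; 5 ⊕ 9 = 12.
So the input to E for block [1] is 7.

7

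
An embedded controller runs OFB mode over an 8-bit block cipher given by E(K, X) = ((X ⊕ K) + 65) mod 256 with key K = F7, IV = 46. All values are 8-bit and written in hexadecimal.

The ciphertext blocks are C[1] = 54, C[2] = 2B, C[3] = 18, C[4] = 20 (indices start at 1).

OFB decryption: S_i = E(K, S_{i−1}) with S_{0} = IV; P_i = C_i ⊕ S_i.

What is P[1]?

P[1]: S = E(K, 46) = 16; 54 ⊕ 16 = 42.

P[1] = 42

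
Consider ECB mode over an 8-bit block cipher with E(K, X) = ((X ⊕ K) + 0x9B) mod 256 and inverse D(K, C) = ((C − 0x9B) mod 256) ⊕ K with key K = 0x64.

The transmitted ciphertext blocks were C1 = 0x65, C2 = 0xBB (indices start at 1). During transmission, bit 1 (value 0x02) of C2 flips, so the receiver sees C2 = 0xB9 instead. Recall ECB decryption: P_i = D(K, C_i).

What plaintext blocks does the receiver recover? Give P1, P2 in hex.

P1 = 0xAE, P2 = 0x7A

Only C2 changed, to 0xB9. In ECB, a change in C_i affects only P_i. Decrypting the received ciphertext:
P1: D(K, 0x65) = 0xAE.
P2: D(K, 0xB9) = 0x7A.
Blocks that differ from the original plaintext: P2.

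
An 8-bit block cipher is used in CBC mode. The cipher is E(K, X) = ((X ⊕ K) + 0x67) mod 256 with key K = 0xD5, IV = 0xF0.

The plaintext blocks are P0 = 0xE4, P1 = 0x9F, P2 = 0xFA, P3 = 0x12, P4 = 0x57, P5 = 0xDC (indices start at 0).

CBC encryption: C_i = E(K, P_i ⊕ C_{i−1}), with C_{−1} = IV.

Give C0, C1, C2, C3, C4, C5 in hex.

C0 = 0x28, C1 = 0xC9, C2 = 0x4D, C3 = 0xF1, C4 = 0xDA, C5 = 0x3A

C0: P0 ⊕ 0xF0 = 0x14; E(K, 0x14) = 0x28.
C1: P1 ⊕ 0x28 = 0xB7; E(K, 0xB7) = 0xC9.
C2: P2 ⊕ 0xC9 = 0x33; E(K, 0x33) = 0x4D.
C3: P3 ⊕ 0x4D = 0x5F; E(K, 0x5F) = 0xF1.
C4: P4 ⊕ 0xF1 = 0xA6; E(K, 0xA6) = 0xDA.
C5: P5 ⊕ 0xDA = 0x06; E(K, 0x06) = 0x3A.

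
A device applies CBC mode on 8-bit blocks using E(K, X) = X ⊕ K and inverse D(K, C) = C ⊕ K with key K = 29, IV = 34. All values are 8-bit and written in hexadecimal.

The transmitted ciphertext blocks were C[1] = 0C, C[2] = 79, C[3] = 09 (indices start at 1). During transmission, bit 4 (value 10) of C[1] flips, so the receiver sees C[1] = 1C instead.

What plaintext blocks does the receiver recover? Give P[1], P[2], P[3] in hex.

CBC decryption: P_i = D(K, C_i) ⊕ C_{i−1}, with C_{0} = IV.
Only C[1] changed, to 1C. In CBC, a change in C_i garbles P_i and flips the same bit in P_{i+1}. Decrypting the received ciphertext:
P[1]: D(K, 1C) = 35; 35 ⊕ 34 = 01.
P[2]: D(K, 79) = 50; 50 ⊕ 1C = 4C.
P[3]: D(K, 09) = 20; 20 ⊕ 79 = 59.
Blocks that differ from the original plaintext: P[1], P[2].

P[1] = 01, P[2] = 4C, P[3] = 59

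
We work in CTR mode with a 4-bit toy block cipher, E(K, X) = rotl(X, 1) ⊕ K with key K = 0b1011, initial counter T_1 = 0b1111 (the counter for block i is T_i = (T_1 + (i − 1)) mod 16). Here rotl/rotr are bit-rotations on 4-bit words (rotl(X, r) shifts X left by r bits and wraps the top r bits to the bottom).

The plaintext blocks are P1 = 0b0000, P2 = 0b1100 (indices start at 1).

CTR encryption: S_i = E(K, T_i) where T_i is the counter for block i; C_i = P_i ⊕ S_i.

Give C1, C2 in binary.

C1 = 0b0100, C2 = 0b0111

C1: T = 0b1111, S = E(K, T) = 0b0100; 0b0000 ⊕ 0b0100 = 0b0100.
C2: T = 0b0000, S = E(K, T) = 0b1011; 0b1100 ⊕ 0b1011 = 0b0111.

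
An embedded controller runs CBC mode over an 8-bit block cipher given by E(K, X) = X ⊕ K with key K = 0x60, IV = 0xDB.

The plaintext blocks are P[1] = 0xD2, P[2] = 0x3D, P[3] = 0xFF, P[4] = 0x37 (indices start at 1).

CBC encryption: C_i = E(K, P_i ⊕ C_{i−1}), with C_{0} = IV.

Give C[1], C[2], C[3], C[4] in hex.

C[1]: P[1] ⊕ 0xDB = 0x09; E(K, 0x09) = 0x69.
C[2]: P[2] ⊕ 0x69 = 0x54; E(K, 0x54) = 0x34.
C[3]: P[3] ⊕ 0x34 = 0xCB; E(K, 0xCB) = 0xAB.
C[4]: P[4] ⊕ 0xAB = 0x9C; E(K, 0x9C) = 0xFC.

C[1] = 0x69, C[2] = 0x34, C[3] = 0xAB, C[4] = 0xFC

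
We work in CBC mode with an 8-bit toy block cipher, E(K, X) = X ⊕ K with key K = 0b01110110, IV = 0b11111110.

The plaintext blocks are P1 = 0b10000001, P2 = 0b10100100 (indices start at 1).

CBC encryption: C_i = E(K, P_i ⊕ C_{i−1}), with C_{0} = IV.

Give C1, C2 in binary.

C1 = 0b00001001, C2 = 0b11011011

C1: P1 ⊕ 0b11111110 = 0b01111111; E(K, 0b01111111) = 0b00001001.
C2: P2 ⊕ 0b00001001 = 0b10101101; E(K, 0b10101101) = 0b11011011.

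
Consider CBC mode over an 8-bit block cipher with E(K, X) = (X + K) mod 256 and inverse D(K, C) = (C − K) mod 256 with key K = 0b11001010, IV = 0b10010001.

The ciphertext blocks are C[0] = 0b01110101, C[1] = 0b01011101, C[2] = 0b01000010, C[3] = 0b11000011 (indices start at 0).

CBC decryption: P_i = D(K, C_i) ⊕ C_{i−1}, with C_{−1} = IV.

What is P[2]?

P[2] = 0b00100101

P[2]: D(K, 0b01000010) = 0b01111000; 0b01111000 ⊕ 0b01011101 = 0b00100101.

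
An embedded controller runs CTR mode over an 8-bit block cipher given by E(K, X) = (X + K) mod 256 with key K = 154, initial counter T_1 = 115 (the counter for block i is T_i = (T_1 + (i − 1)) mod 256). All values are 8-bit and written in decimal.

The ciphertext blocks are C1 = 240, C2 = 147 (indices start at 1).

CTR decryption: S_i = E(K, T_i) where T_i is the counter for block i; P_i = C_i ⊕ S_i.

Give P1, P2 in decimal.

P1 = 253, P2 = 157

P1: T = 115, S = E(K, T) = 13; 240 ⊕ 13 = 253.
P2: T = 116, S = E(K, T) = 14; 147 ⊕ 14 = 157.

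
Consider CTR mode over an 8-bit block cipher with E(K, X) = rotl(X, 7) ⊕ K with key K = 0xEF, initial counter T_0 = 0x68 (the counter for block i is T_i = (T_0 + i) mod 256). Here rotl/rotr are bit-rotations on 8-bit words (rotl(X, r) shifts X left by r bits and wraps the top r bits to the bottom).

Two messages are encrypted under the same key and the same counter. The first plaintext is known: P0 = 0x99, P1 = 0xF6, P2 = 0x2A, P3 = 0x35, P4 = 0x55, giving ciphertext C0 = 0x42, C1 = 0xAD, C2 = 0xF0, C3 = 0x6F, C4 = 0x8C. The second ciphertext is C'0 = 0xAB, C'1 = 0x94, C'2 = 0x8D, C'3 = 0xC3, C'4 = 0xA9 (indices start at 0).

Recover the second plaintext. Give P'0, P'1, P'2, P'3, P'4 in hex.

In CTR with a reused counter, both messages share the same keystream S_i, so C_i ⊕ C'_i = P_i ⊕ P'_i and thus P'_i = P_i ⊕ C_i ⊕ C'_i.
P'0: 0x99 ⊕ 0x42 ⊕ 0xAB = 0x70.
P'1: 0xF6 ⊕ 0xAD ⊕ 0x94 = 0xCF.
P'2: 0x2A ⊕ 0xF0 ⊕ 0x8D = 0x57.
P'3: 0x35 ⊕ 0x6F ⊕ 0xC3 = 0x99.
P'4: 0x55 ⊕ 0x8C ⊕ 0xA9 = 0x70.

P'0 = 0x70, P'1 = 0xCF, P'2 = 0x57, P'3 = 0x99, P'4 = 0x70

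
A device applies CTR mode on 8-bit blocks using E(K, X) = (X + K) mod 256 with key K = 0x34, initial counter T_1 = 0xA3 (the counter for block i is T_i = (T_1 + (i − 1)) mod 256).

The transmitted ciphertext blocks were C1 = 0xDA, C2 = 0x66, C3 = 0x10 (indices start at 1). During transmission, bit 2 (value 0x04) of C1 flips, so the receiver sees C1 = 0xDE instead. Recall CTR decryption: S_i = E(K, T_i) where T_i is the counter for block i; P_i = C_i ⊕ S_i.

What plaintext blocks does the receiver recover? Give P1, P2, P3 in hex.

P1 = 0x09, P2 = 0xBE, P3 = 0xC9

Only C1 changed, to 0xDE. In CTR, a change in C_i flips the same bit in P_i only; the keystream is unaffected. Decrypting the received ciphertext:
P1: T = 0xA3, S = E(K, T) = 0xD7; 0xDE ⊕ 0xD7 = 0x09.
P2: T = 0xA4, S = E(K, T) = 0xD8; 0x66 ⊕ 0xD8 = 0xBE.
P3: T = 0xA5, S = E(K, T) = 0xD9; 0x10 ⊕ 0xD9 = 0xC9.
Blocks that differ from the original plaintext: P1.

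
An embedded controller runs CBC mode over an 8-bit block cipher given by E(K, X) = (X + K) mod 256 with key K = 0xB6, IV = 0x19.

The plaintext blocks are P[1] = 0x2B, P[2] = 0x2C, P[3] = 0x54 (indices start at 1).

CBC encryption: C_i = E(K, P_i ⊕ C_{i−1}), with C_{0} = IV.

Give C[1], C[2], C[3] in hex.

C[1]: P[1] ⊕ 0x19 = 0x32; E(K, 0x32) = 0xE8.
C[2]: P[2] ⊕ 0xE8 = 0xC4; E(K, 0xC4) = 0x7A.
C[3]: P[3] ⊕ 0x7A = 0x2E; E(K, 0x2E) = 0xE4.

C[1] = 0xE8, C[2] = 0x7A, C[3] = 0xE4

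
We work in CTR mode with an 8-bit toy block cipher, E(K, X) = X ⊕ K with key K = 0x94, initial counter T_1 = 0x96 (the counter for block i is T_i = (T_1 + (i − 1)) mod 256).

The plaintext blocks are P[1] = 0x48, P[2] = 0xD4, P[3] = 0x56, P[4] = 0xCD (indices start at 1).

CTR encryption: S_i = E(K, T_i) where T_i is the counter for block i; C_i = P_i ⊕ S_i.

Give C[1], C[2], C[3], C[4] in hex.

C[1] = 0x4A, C[2] = 0xD7, C[3] = 0x5A, C[4] = 0xC0

C[1]: T = 0x96, S = E(K, T) = 0x02; 0x48 ⊕ 0x02 = 0x4A.
C[2]: T = 0x97, S = E(K, T) = 0x03; 0xD4 ⊕ 0x03 = 0xD7.
C[3]: T = 0x98, S = E(K, T) = 0x0C; 0x56 ⊕ 0x0C = 0x5A.
C[4]: T = 0x99, S = E(K, T) = 0x0D; 0xCD ⊕ 0x0D = 0xC0.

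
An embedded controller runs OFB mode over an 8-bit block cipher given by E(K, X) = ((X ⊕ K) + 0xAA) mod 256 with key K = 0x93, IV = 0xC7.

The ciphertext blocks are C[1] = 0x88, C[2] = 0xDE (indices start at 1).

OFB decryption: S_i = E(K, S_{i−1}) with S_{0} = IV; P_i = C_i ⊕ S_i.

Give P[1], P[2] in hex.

P[1] = 0x76, P[2] = 0xC9

P[1]: S = E(K, 0xC7) = 0xFE; 0x88 ⊕ 0xFE = 0x76.
P[2]: S = E(K, 0xFE) = 0x17; 0xDE ⊕ 0x17 = 0xC9.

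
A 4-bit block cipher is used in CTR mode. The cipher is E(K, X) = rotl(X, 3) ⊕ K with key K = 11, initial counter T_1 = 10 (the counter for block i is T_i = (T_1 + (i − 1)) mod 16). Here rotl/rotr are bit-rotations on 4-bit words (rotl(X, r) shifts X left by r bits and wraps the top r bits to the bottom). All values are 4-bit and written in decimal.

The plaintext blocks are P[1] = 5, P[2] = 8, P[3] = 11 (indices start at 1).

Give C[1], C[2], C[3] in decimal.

C[1] = 11, C[2] = 14, C[3] = 6

CTR encryption: S_i = E(K, T_i) where T_i is the counter for block i; C_i = P_i ⊕ S_i.
C[1]: T = 10, S = E(K, T) = 14; 5 ⊕ 14 = 11.
C[2]: T = 11, S = E(K, T) = 6; 8 ⊕ 6 = 14.
C[3]: T = 12, S = E(K, T) = 13; 11 ⊕ 13 = 6.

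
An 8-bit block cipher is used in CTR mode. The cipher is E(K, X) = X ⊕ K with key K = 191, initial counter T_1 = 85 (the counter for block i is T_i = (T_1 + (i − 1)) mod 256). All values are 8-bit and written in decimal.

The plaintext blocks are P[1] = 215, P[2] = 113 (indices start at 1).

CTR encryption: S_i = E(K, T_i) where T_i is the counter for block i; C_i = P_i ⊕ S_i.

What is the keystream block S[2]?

C[1]: T = 85, S = E(K, T) = 234; 215 ⊕ 234 = 61.
C[2]: T = 86, S = E(K, T) = 233; 113 ⊕ 233 = 152.
So S[2] = 233.

233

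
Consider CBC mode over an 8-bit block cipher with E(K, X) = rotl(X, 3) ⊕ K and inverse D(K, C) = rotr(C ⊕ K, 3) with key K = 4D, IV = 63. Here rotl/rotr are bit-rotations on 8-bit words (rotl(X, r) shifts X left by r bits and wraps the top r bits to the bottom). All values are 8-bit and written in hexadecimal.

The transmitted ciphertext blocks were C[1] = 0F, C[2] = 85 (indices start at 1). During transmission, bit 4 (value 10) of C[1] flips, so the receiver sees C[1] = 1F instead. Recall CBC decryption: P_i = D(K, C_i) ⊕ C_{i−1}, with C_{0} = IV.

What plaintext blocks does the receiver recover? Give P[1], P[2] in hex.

Only C[1] changed, to 1F. In CBC, a change in C_i garbles P_i and flips the same bit in P_{i+1}. Decrypting the received ciphertext:
P[1]: D(K, 1F) = 4A; 4A ⊕ 63 = 29.
P[2]: D(K, 85) = 19; 19 ⊕ 1F = 06.
Blocks that differ from the original plaintext: P[1], P[2].

P[1] = 29, P[2] = 06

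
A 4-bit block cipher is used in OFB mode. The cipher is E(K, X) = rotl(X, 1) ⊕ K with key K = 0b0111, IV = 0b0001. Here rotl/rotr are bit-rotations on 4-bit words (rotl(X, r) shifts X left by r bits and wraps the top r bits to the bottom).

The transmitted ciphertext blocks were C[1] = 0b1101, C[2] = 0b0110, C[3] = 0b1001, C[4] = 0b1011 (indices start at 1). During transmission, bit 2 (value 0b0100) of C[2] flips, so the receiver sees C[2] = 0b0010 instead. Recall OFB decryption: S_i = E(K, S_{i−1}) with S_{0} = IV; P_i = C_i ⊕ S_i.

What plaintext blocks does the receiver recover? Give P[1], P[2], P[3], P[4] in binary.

P[1] = 0b1000, P[2] = 0b1111, P[3] = 0b0101, P[4] = 0b0101

Only C[2] changed, to 0b0010. In OFB, a change in C_i flips the same bit in P_i only; the keystream is unaffected. Decrypting the received ciphertext:
P[1]: S = E(K, 0b0001) = 0b0101; 0b1101 ⊕ 0b0101 = 0b1000.
P[2]: S = E(K, 0b0101) = 0b1101; 0b0010 ⊕ 0b1101 = 0b1111.
P[3]: S = E(K, 0b1101) = 0b1100; 0b1001 ⊕ 0b1100 = 0b0101.
P[4]: S = E(K, 0b1100) = 0b1110; 0b1011 ⊕ 0b1110 = 0b0101.
Blocks that differ from the original plaintext: P[2].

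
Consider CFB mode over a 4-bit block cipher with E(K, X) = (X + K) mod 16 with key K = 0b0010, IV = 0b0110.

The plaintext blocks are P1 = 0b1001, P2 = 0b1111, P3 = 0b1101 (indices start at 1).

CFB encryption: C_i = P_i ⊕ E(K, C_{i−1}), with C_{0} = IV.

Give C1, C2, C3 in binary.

C1 = 0b0001, C2 = 0b1100, C3 = 0b0011

C1: E(K, 0b0110) = 0b1000; 0b1001 ⊕ 0b1000 = 0b0001.
C2: E(K, 0b0001) = 0b0011; 0b1111 ⊕ 0b0011 = 0b1100.
C3: E(K, 0b1100) = 0b1110; 0b1101 ⊕ 0b1110 = 0b0011.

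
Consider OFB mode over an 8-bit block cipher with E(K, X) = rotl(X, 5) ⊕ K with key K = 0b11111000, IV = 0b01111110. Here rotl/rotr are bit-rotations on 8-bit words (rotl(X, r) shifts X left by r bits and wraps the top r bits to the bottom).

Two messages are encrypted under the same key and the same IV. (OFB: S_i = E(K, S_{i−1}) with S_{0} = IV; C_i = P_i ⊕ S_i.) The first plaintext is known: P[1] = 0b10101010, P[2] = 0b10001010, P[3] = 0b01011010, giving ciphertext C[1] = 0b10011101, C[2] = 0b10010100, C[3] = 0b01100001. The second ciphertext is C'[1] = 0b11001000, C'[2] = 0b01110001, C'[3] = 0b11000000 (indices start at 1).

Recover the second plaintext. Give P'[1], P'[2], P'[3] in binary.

P'[1] = 0b11111111, P'[2] = 0b01101111, P'[3] = 0b11111011

In OFB with a reused IV, both messages share the same keystream S_i, so C_i ⊕ C'_i = P_i ⊕ P'_i and thus P'_i = P_i ⊕ C_i ⊕ C'_i.
P'[1]: 0b10101010 ⊕ 0b10011101 ⊕ 0b11001000 = 0b11111111.
P'[2]: 0b10001010 ⊕ 0b10010100 ⊕ 0b01110001 = 0b01101111.
P'[3]: 0b01011010 ⊕ 0b01100001 ⊕ 0b11000000 = 0b11111011.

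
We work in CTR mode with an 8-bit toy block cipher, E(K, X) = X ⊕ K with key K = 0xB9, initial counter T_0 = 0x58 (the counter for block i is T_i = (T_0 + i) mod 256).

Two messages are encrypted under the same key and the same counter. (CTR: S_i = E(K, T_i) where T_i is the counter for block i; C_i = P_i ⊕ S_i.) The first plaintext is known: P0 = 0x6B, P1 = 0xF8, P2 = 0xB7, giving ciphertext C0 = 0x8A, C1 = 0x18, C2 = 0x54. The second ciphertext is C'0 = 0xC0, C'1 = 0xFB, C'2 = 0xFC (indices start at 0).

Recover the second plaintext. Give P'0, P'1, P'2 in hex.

P'0 = 0x21, P'1 = 0x1B, P'2 = 0x1F

In CTR with a reused counter, both messages share the same keystream S_i, so C_i ⊕ C'_i = P_i ⊕ P'_i and thus P'_i = P_i ⊕ C_i ⊕ C'_i.
P'0: 0x6B ⊕ 0x8A ⊕ 0xC0 = 0x21.
P'1: 0xF8 ⊕ 0x18 ⊕ 0xFB = 0x1B.
P'2: 0xB7 ⊕ 0x54 ⊕ 0xFC = 0x1F.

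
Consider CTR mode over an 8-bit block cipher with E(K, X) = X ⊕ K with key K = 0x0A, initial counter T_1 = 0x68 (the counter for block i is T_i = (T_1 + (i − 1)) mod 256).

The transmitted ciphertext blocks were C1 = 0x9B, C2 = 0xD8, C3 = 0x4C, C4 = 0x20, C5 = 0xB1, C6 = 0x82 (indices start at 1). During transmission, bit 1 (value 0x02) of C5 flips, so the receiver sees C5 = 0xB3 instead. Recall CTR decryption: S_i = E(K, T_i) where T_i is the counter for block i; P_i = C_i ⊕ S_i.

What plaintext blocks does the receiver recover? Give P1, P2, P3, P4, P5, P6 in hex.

P1 = 0xF9, P2 = 0xBB, P3 = 0x2C, P4 = 0x41, P5 = 0xD5, P6 = 0xE5

Only C5 changed, to 0xB3. In CTR, a change in C_i flips the same bit in P_i only; the keystream is unaffected. Decrypting the received ciphertext:
P1: T = 0x68, S = E(K, T) = 0x62; 0x9B ⊕ 0x62 = 0xF9.
P2: T = 0x69, S = E(K, T) = 0x63; 0xD8 ⊕ 0x63 = 0xBB.
P3: T = 0x6A, S = E(K, T) = 0x60; 0x4C ⊕ 0x60 = 0x2C.
P4: T = 0x6B, S = E(K, T) = 0x61; 0x20 ⊕ 0x61 = 0x41.
P5: T = 0x6C, S = E(K, T) = 0x66; 0xB3 ⊕ 0x66 = 0xD5.
P6: T = 0x6D, S = E(K, T) = 0x67; 0x82 ⊕ 0x67 = 0xE5.
Blocks that differ from the original plaintext: P5.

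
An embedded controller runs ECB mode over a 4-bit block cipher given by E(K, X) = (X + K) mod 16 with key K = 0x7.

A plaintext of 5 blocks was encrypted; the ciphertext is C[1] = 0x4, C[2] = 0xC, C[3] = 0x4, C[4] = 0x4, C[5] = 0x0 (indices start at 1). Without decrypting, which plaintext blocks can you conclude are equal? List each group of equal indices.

P[1] = P[3] = P[4]

ECB encrypts each block independently with the same key, so equal ciphertext blocks imply equal plaintext blocks.
C[1] = C[3] = C[4] = 0x4, so P[1] = P[3] = P[4].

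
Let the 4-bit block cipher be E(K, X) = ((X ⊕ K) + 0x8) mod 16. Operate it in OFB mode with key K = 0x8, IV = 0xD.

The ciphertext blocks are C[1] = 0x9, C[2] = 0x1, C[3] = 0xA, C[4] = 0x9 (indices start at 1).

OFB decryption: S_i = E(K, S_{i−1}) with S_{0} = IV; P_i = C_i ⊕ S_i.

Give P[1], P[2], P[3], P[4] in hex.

P[1]: S = E(K, 0xD) = 0xD; 0x9 ⊕ 0xD = 0x4.
P[2]: S = E(K, 0xD) = 0xD; 0x1 ⊕ 0xD = 0xC.
P[3]: S = E(K, 0xD) = 0xD; 0xA ⊕ 0xD = 0x7.
P[4]: S = E(K, 0xD) = 0xD; 0x9 ⊕ 0xD = 0x4.

P[1] = 0x4, P[2] = 0xC, P[3] = 0x7, P[4] = 0x4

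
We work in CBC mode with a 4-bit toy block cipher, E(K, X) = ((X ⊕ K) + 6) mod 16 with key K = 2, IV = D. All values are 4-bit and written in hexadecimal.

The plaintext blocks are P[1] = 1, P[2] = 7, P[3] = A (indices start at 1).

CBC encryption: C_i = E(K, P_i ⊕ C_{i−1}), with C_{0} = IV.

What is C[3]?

C[3] = 5

C[1]: P[1] ⊕ D = C; E(K, C) = 4.
C[2]: P[2] ⊕ 4 = 3; E(K, 3) = 7.
C[3]: P[3] ⊕ 7 = D; E(K, D) = 5.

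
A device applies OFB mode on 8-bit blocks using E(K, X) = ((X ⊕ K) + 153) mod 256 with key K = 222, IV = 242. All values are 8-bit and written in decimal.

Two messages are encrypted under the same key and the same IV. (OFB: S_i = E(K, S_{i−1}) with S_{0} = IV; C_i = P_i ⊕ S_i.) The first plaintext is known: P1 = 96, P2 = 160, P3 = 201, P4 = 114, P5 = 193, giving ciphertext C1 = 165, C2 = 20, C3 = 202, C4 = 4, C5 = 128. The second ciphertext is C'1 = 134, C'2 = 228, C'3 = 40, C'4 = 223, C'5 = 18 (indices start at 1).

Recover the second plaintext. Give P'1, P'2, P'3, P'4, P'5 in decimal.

In OFB with a reused IV, both messages share the same keystream S_i, so C_i ⊕ C'_i = P_i ⊕ P'_i and thus P'_i = P_i ⊕ C_i ⊕ C'_i.
P'1: 96 ⊕ 165 ⊕ 134 = 67.
P'2: 160 ⊕ 20 ⊕ 228 = 80.
P'3: 201 ⊕ 202 ⊕ 40 = 43.
P'4: 114 ⊕ 4 ⊕ 223 = 169.
P'5: 193 ⊕ 128 ⊕ 18 = 83.

P'1 = 67, P'2 = 80, P'3 = 43, P'4 = 169, P'5 = 83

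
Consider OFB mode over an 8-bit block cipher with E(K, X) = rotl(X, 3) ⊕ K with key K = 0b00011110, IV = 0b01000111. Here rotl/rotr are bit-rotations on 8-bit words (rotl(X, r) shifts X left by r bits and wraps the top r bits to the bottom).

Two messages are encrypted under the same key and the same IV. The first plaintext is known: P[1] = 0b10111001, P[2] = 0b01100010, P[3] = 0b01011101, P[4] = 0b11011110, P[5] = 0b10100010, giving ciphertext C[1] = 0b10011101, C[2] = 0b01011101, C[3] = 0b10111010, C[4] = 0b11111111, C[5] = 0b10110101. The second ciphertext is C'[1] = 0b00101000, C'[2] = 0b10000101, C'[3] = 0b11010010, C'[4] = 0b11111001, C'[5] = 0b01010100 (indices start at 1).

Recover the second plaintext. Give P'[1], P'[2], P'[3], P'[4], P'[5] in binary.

In OFB with a reused IV, both messages share the same keystream S_i, so C_i ⊕ C'_i = P_i ⊕ P'_i and thus P'_i = P_i ⊕ C_i ⊕ C'_i.
P'[1]: 0b10111001 ⊕ 0b10011101 ⊕ 0b00101000 = 0b00001100.
P'[2]: 0b01100010 ⊕ 0b01011101 ⊕ 0b10000101 = 0b10111010.
P'[3]: 0b01011101 ⊕ 0b10111010 ⊕ 0b11010010 = 0b00110101.
P'[4]: 0b11011110 ⊕ 0b11111111 ⊕ 0b11111001 = 0b11011000.
P'[5]: 0b10100010 ⊕ 0b10110101 ⊕ 0b01010100 = 0b01000011.

P'[1] = 0b00001100, P'[2] = 0b10111010, P'[3] = 0b00110101, P'[4] = 0b11011000, P'[5] = 0b01000011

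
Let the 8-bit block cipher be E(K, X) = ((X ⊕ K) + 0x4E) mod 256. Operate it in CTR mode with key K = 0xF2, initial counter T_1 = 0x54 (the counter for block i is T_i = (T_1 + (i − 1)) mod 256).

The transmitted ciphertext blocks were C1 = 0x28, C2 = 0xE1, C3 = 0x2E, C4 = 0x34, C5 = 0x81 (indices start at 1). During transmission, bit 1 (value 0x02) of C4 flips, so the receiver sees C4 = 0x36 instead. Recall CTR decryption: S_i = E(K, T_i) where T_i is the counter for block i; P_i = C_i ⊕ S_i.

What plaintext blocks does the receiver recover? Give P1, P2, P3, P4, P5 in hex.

P1 = 0xDC, P2 = 0x14, P3 = 0xDC, P4 = 0xC5, P5 = 0x79

Only C4 changed, to 0x36. In CTR, a change in C_i flips the same bit in P_i only; the keystream is unaffected. Decrypting the received ciphertext:
P1: T = 0x54, S = E(K, T) = 0xF4; 0x28 ⊕ 0xF4 = 0xDC.
P2: T = 0x55, S = E(K, T) = 0xF5; 0xE1 ⊕ 0xF5 = 0x14.
P3: T = 0x56, S = E(K, T) = 0xF2; 0x2E ⊕ 0xF2 = 0xDC.
P4: T = 0x57, S = E(K, T) = 0xF3; 0x36 ⊕ 0xF3 = 0xC5.
P5: T = 0x58, S = E(K, T) = 0xF8; 0x81 ⊕ 0xF8 = 0x79.
Blocks that differ from the original plaintext: P4.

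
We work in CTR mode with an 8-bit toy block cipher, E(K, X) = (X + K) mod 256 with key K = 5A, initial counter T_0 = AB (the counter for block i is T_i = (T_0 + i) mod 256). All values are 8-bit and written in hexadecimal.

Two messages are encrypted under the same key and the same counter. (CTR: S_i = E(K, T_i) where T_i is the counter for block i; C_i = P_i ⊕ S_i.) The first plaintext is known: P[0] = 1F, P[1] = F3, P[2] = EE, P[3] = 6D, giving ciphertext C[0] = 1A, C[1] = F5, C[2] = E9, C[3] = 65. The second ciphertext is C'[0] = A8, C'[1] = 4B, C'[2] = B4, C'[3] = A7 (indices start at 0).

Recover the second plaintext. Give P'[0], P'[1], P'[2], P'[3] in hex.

In CTR with a reused counter, both messages share the same keystream S_i, so C_i ⊕ C'_i = P_i ⊕ P'_i and thus P'_i = P_i ⊕ C_i ⊕ C'_i.
P'[0]: 1F ⊕ 1A ⊕ A8 = AD.
P'[1]: F3 ⊕ F5 ⊕ 4B = 4D.
P'[2]: EE ⊕ E9 ⊕ B4 = B3.
P'[3]: 6D ⊕ 65 ⊕ A7 = AF.

P'[0] = AD, P'[1] = 4D, P'[2] = B3, P'[3] = AF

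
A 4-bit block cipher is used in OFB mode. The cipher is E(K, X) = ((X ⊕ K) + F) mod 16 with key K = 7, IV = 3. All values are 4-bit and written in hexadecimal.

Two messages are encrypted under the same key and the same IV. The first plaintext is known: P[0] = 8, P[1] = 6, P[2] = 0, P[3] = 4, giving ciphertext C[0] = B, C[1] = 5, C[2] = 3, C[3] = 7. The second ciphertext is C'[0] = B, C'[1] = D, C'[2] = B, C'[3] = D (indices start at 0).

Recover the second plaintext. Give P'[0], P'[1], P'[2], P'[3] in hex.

P'[0] = 8, P'[1] = E, P'[2] = 8, P'[3] = E

In OFB with a reused IV, both messages share the same keystream S_i, so C_i ⊕ C'_i = P_i ⊕ P'_i and thus P'_i = P_i ⊕ C_i ⊕ C'_i.
P'[0]: 8 ⊕ B ⊕ B = 8.
P'[1]: 6 ⊕ 5 ⊕ D = E.
P'[2]: 0 ⊕ 3 ⊕ B = 8.
P'[3]: 4 ⊕ 7 ⊕ D = E.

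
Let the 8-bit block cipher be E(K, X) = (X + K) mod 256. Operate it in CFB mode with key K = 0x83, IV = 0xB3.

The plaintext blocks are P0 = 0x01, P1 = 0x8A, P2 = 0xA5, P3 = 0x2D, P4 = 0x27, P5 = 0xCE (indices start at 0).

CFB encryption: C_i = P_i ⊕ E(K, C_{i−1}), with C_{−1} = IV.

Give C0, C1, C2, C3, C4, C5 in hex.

C0: E(K, 0xB3) = 0x36; 0x01 ⊕ 0x36 = 0x37.
C1: E(K, 0x37) = 0xBA; 0x8A ⊕ 0xBA = 0x30.
C2: E(K, 0x30) = 0xB3; 0xA5 ⊕ 0xB3 = 0x16.
C3: E(K, 0x16) = 0x99; 0x2D ⊕ 0x99 = 0xB4.
C4: E(K, 0xB4) = 0x37; 0x27 ⊕ 0x37 = 0x10.
C5: E(K, 0x10) = 0x93; 0xCE ⊕ 0x93 = 0x5D.

C0 = 0x37, C1 = 0x30, C2 = 0x16, C3 = 0xB4, C4 = 0x10, C5 = 0x5D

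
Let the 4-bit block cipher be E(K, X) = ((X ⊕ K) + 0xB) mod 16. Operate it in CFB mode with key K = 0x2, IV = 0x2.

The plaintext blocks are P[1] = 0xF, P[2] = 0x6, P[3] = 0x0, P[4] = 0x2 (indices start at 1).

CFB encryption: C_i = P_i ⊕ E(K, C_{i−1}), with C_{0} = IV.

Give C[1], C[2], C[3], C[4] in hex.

C[1] = 0x4, C[2] = 0x7, C[3] = 0x0, C[4] = 0xF

C[1]: E(K, 0x2) = 0xB; 0xF ⊕ 0xB = 0x4.
C[2]: E(K, 0x4) = 0x1; 0x6 ⊕ 0x1 = 0x7.
C[3]: E(K, 0x7) = 0x0; 0x0 ⊕ 0x0 = 0x0.
C[4]: E(K, 0x0) = 0xD; 0x2 ⊕ 0xD = 0xF.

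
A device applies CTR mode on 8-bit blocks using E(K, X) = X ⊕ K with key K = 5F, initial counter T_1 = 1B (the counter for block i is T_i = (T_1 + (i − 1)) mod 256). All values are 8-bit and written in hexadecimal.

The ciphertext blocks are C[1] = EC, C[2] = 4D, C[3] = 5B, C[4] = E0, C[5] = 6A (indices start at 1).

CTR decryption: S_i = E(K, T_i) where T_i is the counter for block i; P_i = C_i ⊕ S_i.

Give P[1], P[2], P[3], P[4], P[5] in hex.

P[1]: T = 1B, S = E(K, T) = 44; EC ⊕ 44 = A8.
P[2]: T = 1C, S = E(K, T) = 43; 4D ⊕ 43 = 0E.
P[3]: T = 1D, S = E(K, T) = 42; 5B ⊕ 42 = 19.
P[4]: T = 1E, S = E(K, T) = 41; E0 ⊕ 41 = A1.
P[5]: T = 1F, S = E(K, T) = 40; 6A ⊕ 40 = 2A.

P[1] = A8, P[2] = 0E, P[3] = 19, P[4] = A1, P[5] = 2A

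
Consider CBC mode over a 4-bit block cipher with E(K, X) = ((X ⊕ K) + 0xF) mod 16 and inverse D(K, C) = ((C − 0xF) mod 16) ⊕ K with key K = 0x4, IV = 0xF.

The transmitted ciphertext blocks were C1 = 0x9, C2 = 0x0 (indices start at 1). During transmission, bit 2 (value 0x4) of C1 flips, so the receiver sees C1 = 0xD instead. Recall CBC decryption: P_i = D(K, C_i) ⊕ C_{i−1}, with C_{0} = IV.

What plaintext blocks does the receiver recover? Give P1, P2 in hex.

Only C1 changed, to 0xD. In CBC, a change in C_i garbles P_i and flips the same bit in P_{i+1}. Decrypting the received ciphertext:
P1: D(K, 0xD) = 0xA; 0xA ⊕ 0xF = 0x5.
P2: D(K, 0x0) = 0x5; 0x5 ⊕ 0xD = 0x8.
Blocks that differ from the original plaintext: P1, P2.

P1 = 0x5, P2 = 0x8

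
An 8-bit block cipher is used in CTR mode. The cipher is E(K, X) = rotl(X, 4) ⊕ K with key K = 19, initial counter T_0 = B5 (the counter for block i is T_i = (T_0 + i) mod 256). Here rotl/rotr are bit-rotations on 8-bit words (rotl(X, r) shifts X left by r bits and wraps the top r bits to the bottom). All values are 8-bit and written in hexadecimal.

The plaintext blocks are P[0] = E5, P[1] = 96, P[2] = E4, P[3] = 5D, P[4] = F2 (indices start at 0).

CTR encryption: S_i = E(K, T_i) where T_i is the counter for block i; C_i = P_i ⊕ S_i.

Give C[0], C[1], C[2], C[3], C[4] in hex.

C[0]: T = B5, S = E(K, T) = 42; E5 ⊕ 42 = A7.
C[1]: T = B6, S = E(K, T) = 72; 96 ⊕ 72 = E4.
C[2]: T = B7, S = E(K, T) = 62; E4 ⊕ 62 = 86.
C[3]: T = B8, S = E(K, T) = 92; 5D ⊕ 92 = CF.
C[4]: T = B9, S = E(K, T) = 82; F2 ⊕ 82 = 70.

C[0] = A7, C[1] = E4, C[2] = 86, C[3] = CF, C[4] = 70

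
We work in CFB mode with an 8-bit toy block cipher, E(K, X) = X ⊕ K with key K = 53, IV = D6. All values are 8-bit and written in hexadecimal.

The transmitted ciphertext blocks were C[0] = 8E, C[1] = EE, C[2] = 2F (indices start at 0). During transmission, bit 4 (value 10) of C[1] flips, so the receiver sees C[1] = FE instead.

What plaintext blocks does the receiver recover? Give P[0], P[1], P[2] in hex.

P[0] = 0B, P[1] = 23, P[2] = 82

CFB decryption: P_i = C_i ⊕ E(K, C_{i−1}), with C_{−1} = IV.
Only C[1] changed, to FE. In CFB, a change in C_i flips the same bit in P_i and garbles P_{i+1}. Decrypting the received ciphertext:
P[0]: E(K, D6) = 85; 8E ⊕ 85 = 0B.
P[1]: E(K, 8E) = DD; FE ⊕ DD = 23.
P[2]: E(K, FE) = AD; 2F ⊕ AD = 82.
Blocks that differ from the original plaintext: P[1], P[2].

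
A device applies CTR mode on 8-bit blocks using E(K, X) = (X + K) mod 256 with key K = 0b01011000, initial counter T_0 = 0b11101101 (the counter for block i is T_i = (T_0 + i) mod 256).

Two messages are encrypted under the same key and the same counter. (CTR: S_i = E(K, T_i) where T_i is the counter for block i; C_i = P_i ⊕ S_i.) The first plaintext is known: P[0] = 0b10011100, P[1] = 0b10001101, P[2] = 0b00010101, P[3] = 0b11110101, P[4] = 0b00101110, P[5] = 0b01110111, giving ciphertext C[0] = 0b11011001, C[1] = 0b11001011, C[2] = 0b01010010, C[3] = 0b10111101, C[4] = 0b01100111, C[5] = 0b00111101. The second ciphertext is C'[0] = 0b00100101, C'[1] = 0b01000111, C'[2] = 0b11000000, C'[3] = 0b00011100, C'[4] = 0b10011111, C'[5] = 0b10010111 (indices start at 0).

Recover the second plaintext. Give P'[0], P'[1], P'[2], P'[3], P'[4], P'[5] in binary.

P'[0] = 0b01100000, P'[1] = 0b00000001, P'[2] = 0b10000111, P'[3] = 0b01010100, P'[4] = 0b11010110, P'[5] = 0b11011101

In CTR with a reused counter, both messages share the same keystream S_i, so C_i ⊕ C'_i = P_i ⊕ P'_i and thus P'_i = P_i ⊕ C_i ⊕ C'_i.
P'[0]: 0b10011100 ⊕ 0b11011001 ⊕ 0b00100101 = 0b01100000.
P'[1]: 0b10001101 ⊕ 0b11001011 ⊕ 0b01000111 = 0b00000001.
P'[2]: 0b00010101 ⊕ 0b01010010 ⊕ 0b11000000 = 0b10000111.
P'[3]: 0b11110101 ⊕ 0b10111101 ⊕ 0b00011100 = 0b01010100.
P'[4]: 0b00101110 ⊕ 0b01100111 ⊕ 0b10011111 = 0b11010110.
P'[5]: 0b01110111 ⊕ 0b00111101 ⊕ 0b10010111 = 0b11011101.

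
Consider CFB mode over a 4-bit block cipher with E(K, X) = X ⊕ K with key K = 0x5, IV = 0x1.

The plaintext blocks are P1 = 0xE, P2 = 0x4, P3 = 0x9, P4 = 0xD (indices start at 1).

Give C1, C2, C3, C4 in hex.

C1 = 0xA, C2 = 0xB, C3 = 0x7, C4 = 0xF

CFB encryption: C_i = P_i ⊕ E(K, C_{i−1}), with C_{0} = IV.
C1: E(K, 0x1) = 0x4; 0xE ⊕ 0x4 = 0xA.
C2: E(K, 0xA) = 0xF; 0x4 ⊕ 0xF = 0xB.
C3: E(K, 0xB) = 0xE; 0x9 ⊕ 0xE = 0x7.
C4: E(K, 0x7) = 0x2; 0xD ⊕ 0x2 = 0xF.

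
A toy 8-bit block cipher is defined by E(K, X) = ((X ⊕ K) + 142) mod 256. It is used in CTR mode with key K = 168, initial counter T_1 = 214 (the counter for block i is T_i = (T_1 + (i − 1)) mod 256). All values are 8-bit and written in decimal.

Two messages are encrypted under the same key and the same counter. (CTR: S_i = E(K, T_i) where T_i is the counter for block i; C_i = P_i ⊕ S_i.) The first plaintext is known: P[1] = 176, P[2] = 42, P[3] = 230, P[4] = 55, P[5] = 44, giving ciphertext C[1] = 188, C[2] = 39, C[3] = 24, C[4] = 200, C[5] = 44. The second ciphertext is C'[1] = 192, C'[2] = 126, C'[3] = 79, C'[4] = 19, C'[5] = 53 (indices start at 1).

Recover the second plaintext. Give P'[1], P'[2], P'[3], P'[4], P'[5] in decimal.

In CTR with a reused counter, both messages share the same keystream S_i, so C_i ⊕ C'_i = P_i ⊕ P'_i and thus P'_i = P_i ⊕ C_i ⊕ C'_i.
P'[1]: 176 ⊕ 188 ⊕ 192 = 204.
P'[2]: 42 ⊕ 39 ⊕ 126 = 115.
P'[3]: 230 ⊕ 24 ⊕ 79 = 177.
P'[4]: 55 ⊕ 200 ⊕ 19 = 236.
P'[5]: 44 ⊕ 44 ⊕ 53 = 53.

P'[1] = 204, P'[2] = 115, P'[3] = 177, P'[4] = 236, P'[5] = 53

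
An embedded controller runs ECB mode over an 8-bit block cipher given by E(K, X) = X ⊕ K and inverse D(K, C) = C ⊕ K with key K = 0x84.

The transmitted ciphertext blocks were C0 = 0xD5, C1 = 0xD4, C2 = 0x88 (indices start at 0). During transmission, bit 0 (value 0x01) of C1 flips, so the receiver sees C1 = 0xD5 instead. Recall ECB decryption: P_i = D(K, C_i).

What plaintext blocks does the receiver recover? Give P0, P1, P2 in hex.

Only C1 changed, to 0xD5. In ECB, a change in C_i affects only P_i. Decrypting the received ciphertext:
P0: D(K, 0xD5) = 0x51.
P1: D(K, 0xD5) = 0x51.
P2: D(K, 0x88) = 0x0C.
Blocks that differ from the original plaintext: P1.

P0 = 0x51, P1 = 0x51, P2 = 0x0C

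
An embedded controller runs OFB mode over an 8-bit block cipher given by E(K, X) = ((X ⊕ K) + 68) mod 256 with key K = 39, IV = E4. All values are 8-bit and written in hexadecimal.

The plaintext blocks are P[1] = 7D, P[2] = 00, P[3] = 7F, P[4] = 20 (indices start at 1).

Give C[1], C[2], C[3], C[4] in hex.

OFB encryption: S_i = E(K, S_{i−1}) with S_{0} = IV; C_i = P_i ⊕ S_i.
C[1]: S = E(K, E4) = 45; 7D ⊕ 45 = 38.
C[2]: S = E(K, 45) = E4; 00 ⊕ E4 = E4.
C[3]: S = E(K, E4) = 45; 7F ⊕ 45 = 3A.
C[4]: S = E(K, 45) = E4; 20 ⊕ E4 = C4.

C[1] = 38, C[2] = E4, C[3] = 3A, C[4] = C4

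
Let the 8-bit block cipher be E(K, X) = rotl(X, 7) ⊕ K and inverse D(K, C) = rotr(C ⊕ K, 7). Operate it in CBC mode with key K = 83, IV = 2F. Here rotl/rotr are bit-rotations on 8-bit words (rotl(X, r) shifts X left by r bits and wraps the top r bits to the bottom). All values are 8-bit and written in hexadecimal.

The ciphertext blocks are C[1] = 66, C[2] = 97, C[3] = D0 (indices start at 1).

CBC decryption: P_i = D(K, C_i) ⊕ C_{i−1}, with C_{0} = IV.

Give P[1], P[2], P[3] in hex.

P[1]: D(K, 66) = CB; CB ⊕ 2F = E4.
P[2]: D(K, 97) = 28; 28 ⊕ 66 = 4E.
P[3]: D(K, D0) = A6; A6 ⊕ 97 = 31.

P[1] = E4, P[2] = 4E, P[3] = 31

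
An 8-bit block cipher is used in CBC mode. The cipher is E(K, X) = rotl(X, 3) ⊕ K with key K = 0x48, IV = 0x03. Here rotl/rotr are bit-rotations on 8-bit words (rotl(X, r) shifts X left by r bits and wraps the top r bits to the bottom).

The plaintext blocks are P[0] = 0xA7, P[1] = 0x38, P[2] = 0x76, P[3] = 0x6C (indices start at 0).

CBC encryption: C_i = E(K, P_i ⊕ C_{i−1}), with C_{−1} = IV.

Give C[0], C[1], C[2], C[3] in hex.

C[0] = 0x6D, C[1] = 0xE2, C[2] = 0xEC, C[3] = 0x4C

C[0]: P[0] ⊕ 0x03 = 0xA4; E(K, 0xA4) = 0x6D.
C[1]: P[1] ⊕ 0x6D = 0x55; E(K, 0x55) = 0xE2.
C[2]: P[2] ⊕ 0xE2 = 0x94; E(K, 0x94) = 0xEC.
C[3]: P[3] ⊕ 0xEC = 0x80; E(K, 0x80) = 0x4C.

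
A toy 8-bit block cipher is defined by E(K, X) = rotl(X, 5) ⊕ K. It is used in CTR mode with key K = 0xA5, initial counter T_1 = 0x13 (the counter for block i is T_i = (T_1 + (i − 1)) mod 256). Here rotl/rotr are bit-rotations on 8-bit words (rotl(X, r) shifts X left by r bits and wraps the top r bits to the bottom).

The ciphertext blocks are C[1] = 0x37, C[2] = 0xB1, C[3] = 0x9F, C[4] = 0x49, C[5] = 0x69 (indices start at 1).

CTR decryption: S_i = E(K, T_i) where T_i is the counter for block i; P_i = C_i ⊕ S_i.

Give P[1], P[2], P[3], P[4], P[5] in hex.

P[1] = 0xF0, P[2] = 0x96, P[3] = 0x98, P[4] = 0x2E, P[5] = 0x2E

P[1]: T = 0x13, S = E(K, T) = 0xC7; 0x37 ⊕ 0xC7 = 0xF0.
P[2]: T = 0x14, S = E(K, T) = 0x27; 0xB1 ⊕ 0x27 = 0x96.
P[3]: T = 0x15, S = E(K, T) = 0x07; 0x9F ⊕ 0x07 = 0x98.
P[4]: T = 0x16, S = E(K, T) = 0x67; 0x49 ⊕ 0x67 = 0x2E.
P[5]: T = 0x17, S = E(K, T) = 0x47; 0x69 ⊕ 0x47 = 0x2E.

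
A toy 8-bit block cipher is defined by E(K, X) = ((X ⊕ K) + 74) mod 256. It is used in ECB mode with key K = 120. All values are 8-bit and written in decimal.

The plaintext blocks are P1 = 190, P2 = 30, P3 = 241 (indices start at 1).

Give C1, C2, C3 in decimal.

ECB encryption: C_i = E(K, P_i).
C1: E(K, 190) = 16.
C2: E(K, 30) = 176.
C3: E(K, 241) = 211.

C1 = 16, C2 = 176, C3 = 211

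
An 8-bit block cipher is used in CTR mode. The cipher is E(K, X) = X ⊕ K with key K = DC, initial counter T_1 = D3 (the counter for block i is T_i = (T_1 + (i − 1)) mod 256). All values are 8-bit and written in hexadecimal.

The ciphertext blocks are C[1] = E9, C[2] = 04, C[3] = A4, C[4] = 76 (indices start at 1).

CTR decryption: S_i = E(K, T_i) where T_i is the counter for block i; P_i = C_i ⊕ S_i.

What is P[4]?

P[4] = 7C

P[4]: T = D6, S = E(K, T) = 0A; 76 ⊕ 0A = 7C.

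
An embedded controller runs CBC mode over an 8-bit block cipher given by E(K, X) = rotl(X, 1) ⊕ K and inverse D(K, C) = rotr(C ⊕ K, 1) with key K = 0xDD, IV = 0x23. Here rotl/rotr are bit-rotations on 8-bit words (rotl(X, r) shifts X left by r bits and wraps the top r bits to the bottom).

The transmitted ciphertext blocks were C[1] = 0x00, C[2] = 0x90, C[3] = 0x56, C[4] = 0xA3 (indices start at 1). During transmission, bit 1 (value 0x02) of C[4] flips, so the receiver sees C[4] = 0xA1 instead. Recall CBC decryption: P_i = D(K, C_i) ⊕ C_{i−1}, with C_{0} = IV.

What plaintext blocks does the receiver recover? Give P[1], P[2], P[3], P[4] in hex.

Only C[4] changed, to 0xA1. In CBC, a change in C_i garbles P_i and flips the same bit in P_{i+1}. Decrypting the received ciphertext:
P[1]: D(K, 0x00) = 0xEE; 0xEE ⊕ 0x23 = 0xCD.
P[2]: D(K, 0x90) = 0xA6; 0xA6 ⊕ 0x00 = 0xA6.
P[3]: D(K, 0x56) = 0xC5; 0xC5 ⊕ 0x90 = 0x55.
P[4]: D(K, 0xA1) = 0x3E; 0x3E ⊕ 0x56 = 0x68.
Blocks that differ from the original plaintext: P[4].

P[1] = 0xCD, P[2] = 0xA6, P[3] = 0x55, P[4] = 0x68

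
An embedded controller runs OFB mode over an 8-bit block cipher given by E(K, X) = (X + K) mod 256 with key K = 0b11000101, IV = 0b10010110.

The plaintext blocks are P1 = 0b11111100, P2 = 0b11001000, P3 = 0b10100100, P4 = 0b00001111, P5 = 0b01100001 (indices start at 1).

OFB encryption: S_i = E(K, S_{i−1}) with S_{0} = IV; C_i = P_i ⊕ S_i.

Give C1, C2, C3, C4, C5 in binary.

C1 = 0b10100111, C2 = 0b11101000, C3 = 0b01000001, C4 = 0b10100101, C5 = 0b00001110

C1: S = E(K, 0b10010110) = 0b01011011; 0b11111100 ⊕ 0b01011011 = 0b10100111.
C2: S = E(K, 0b01011011) = 0b00100000; 0b11001000 ⊕ 0b00100000 = 0b11101000.
C3: S = E(K, 0b00100000) = 0b11100101; 0b10100100 ⊕ 0b11100101 = 0b01000001.
C4: S = E(K, 0b11100101) = 0b10101010; 0b00001111 ⊕ 0b10101010 = 0b10100101.
C5: S = E(K, 0b10101010) = 0b01101111; 0b01100001 ⊕ 0b01101111 = 0b00001110.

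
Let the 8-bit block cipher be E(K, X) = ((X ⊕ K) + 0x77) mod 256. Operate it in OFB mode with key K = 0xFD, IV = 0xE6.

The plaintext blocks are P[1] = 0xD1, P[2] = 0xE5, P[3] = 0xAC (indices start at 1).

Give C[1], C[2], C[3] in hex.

C[1] = 0x43, C[2] = 0x03, C[3] = 0x3E

OFB encryption: S_i = E(K, S_{i−1}) with S_{0} = IV; C_i = P_i ⊕ S_i.
C[1]: S = E(K, 0xE6) = 0x92; 0xD1 ⊕ 0x92 = 0x43.
C[2]: S = E(K, 0x92) = 0xE6; 0xE5 ⊕ 0xE6 = 0x03.
C[3]: S = E(K, 0xE6) = 0x92; 0xAC ⊕ 0x92 = 0x3E.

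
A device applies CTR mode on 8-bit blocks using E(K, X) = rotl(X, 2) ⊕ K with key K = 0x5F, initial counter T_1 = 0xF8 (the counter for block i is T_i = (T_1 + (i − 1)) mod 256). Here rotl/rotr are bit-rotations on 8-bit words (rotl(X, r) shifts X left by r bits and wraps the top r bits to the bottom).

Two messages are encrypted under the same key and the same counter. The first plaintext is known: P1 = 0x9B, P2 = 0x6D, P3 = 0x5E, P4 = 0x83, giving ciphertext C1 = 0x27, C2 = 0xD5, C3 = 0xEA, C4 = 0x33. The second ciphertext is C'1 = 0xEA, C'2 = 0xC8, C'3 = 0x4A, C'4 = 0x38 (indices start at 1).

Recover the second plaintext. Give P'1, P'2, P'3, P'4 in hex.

In CTR with a reused counter, both messages share the same keystream S_i, so C_i ⊕ C'_i = P_i ⊕ P'_i and thus P'_i = P_i ⊕ C_i ⊕ C'_i.
P'1: 0x9B ⊕ 0x27 ⊕ 0xEA = 0x56.
P'2: 0x6D ⊕ 0xD5 ⊕ 0xC8 = 0x70.
P'3: 0x5E ⊕ 0xEA ⊕ 0x4A = 0xFE.
P'4: 0x83 ⊕ 0x33 ⊕ 0x38 = 0x88.

P'1 = 0x56, P'2 = 0x70, P'3 = 0xFE, P'4 = 0x88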